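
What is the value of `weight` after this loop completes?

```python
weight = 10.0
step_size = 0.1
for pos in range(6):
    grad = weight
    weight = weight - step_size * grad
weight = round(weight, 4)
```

Gradient descent: w = 10.0 * (1 - 0.1)^6
`weight` takes the values: 10.0 → 9.0 → 8.1 → 7.29 → 6.561 → 5.9049 → 5.31441 → 5.3144

Answer: 5.3144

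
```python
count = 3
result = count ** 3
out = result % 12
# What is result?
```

Trace:
`count = 3` → count = 3
`result = count ** 3` → result = 27
`out = result % 12` → out = 3
So result = 27

Answer: 27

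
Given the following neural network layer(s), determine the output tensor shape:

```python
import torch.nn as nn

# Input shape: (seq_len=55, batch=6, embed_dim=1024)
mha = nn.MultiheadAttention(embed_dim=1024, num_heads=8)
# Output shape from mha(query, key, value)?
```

Input: (55, 6, 1024) -> Output: (55, 6, 1024)

Answer: (55, 6, 1024)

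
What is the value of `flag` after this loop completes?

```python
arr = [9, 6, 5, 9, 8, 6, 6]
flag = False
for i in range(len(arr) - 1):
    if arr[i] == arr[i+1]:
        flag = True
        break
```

Check consecutive duplicates in [9, 6, 5, 9, 8, 6, 6]
`flag` takes the values: False → True

Answer: True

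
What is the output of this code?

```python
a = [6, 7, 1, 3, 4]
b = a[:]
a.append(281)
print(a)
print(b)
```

Key concept: slice [:] creates copy.
Step by step:
`a = [6, 7, 1, 3, 4]` → a = [6, 7, 1, 3, 4]
`b = a[:]` → b = [6, 7, 1, 3, 4]
`a.append(281)` → a = [6, 7, 1, 3, 4, 281]
`print(a)` → prints [6, 7, 1, 3, 4, 281]
`print(b)` → prints [6, 7, 1, 3, 4]

Answer:
[6, 7, 1, 3, 4, 281]
[6, 7, 1, 3, 4]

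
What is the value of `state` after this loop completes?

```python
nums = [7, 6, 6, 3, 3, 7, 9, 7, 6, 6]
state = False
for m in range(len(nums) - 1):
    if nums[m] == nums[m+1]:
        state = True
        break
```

Check consecutive duplicates in [7, 6, 6, 3, 3, 7, 9, 7, 6, 6]
`state` takes the values: False → True

Answer: True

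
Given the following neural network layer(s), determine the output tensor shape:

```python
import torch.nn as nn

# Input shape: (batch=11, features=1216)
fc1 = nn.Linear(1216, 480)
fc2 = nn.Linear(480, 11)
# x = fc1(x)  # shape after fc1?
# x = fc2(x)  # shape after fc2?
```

Input: (11, 1216) -> after fc1: (11, 480) -> Output: (11, 11)

Answer: (11, 11)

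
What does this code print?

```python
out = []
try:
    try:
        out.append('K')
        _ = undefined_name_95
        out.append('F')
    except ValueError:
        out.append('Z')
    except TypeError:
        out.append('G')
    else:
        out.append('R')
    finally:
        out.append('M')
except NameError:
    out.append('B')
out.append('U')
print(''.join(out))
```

Execution trace: 'K' (try body) → 'M' (finally) → 'B' (outer except NameError) → 'U' (after the try/except). Output: KMBU

Answer: KMBU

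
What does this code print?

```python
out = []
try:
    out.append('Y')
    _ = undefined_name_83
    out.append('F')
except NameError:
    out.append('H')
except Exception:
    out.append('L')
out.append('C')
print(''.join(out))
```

Execution trace: 'Y' (try body) → 'H' (except NameError) → 'C' (after the try/except). Output: YHC

Answer: YHC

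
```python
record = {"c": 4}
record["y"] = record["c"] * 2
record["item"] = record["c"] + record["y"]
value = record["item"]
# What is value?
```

Trace:
`record = {"c": 4}` → record = {'c': 4}
`record["y"] = record["c"] * 2` → record = {'c': 4, 'y': 8}
`record["item"] = record["c"] + record["y"]` → record = {'c': 4, 'y': 8, 'item': 12}
`value = record["item"]` → value = 12
So value = 12

Answer: 12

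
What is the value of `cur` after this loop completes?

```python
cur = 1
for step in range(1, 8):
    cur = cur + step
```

Start at 1, add 1 through 7
`cur` takes the values: 1 → 2 → 4 → 7 → 11 → 16 → 22 → 29

Answer: 29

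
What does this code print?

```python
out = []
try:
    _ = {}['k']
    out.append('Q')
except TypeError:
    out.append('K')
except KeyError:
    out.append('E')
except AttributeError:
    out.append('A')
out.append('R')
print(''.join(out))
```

Execution trace: 'E' (except KeyError) → 'R' (after the try/except). Output: ER

Answer: ER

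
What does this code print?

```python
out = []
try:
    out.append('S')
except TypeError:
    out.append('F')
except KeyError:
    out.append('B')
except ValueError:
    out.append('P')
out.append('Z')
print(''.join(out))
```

Execution trace: 'S' (try body, no exception) → 'Z' (after the try/except). Output: SZ

Answer: SZ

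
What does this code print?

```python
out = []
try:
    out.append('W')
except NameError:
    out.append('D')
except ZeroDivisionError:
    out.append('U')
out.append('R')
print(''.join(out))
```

Execution trace: 'W' (try body, no exception) → 'R' (after the try/except). Output: WR

Answer: WR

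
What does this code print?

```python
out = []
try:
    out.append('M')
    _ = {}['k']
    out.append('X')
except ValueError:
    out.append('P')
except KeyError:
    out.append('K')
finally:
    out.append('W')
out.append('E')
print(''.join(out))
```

Execution trace: 'M' (try body) → 'K' (except KeyError) → 'W' (finally) → 'E' (after the try/except). Output: MKWE

Answer: MKWE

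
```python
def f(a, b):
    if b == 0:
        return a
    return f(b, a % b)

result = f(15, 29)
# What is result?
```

f(15, 29) -> f(29, 15) -> f(15, 14) -> f(14, 1) -> f(1, 0) -> 1

Answer: 1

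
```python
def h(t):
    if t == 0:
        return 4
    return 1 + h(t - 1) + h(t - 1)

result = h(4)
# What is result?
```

h(t) = 1 + 2·h(t-1), h(0)=4. Closed form: (4+1)·2^4 - 1 = 79.

Answer: 79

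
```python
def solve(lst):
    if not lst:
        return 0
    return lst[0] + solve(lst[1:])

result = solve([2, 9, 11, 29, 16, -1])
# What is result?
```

2 + 9 + 11 + 29 + 16 + (-1) + 0 = 66

Answer: 66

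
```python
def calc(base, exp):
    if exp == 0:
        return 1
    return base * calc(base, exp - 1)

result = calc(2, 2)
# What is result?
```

calc(2, 2) = 2 * 2 = 4

Answer: 4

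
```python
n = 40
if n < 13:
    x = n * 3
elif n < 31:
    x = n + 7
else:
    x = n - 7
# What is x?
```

Trace:
`n = 40` → n = 40
`if n < 13: ...` → n < 13 is False, n < 31 is False, take else branch → x = 33
So x = 33

Answer: 33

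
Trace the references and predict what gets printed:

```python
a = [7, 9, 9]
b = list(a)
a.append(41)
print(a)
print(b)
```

Key concept: list() constructor creates copy.
Step by step:
`a = [7, 9, 9]` → a = [7, 9, 9]
`b = list(a)` → b = [7, 9, 9]
`a.append(41)` → a = [7, 9, 9, 41]
`print(a)` → prints [7, 9, 9, 41]
`print(b)` → prints [7, 9, 9]

Answer:
[7, 9, 9, 41]
[7, 9, 9]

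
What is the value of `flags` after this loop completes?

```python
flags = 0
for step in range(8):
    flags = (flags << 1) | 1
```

Build 8 consecutive 1-bits: 0b11111111
`flags` takes the values: 0 → 1 → 3 → 7 → 15 → 31 → 63 → 127 → 255

Answer: 255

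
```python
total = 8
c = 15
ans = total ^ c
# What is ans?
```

Trace:
`total = 8` → total = 8
`c = 15` → c = 15
`ans = total ^ c` → ans = 7
So ans = 7

Answer: 7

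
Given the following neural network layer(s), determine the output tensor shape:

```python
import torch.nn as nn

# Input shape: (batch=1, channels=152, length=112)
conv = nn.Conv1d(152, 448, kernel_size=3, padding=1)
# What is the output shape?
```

Input: (1, 152, 112) -> Output: (1, 448, 112)

Answer: (1, 448, 112)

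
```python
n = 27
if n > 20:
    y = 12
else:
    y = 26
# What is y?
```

Trace:
`n = 27` → n = 27
`if n > 20: ...` → n > 20 is True → y = 12
So y = 12

Answer: 12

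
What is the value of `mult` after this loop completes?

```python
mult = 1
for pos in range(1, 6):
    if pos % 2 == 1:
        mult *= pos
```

Product of odd numbers 1 to 5
`mult` takes the values: 1 → 3 → 15

Answer: 15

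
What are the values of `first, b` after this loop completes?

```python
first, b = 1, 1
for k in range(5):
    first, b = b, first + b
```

Fibonacci: after 5 iterations
`first, b` takes the values: (1, 1) → (1, 2) → (2, 3) → (3, 5) → (5, 8) → (8, 13)

Answer: 8, 13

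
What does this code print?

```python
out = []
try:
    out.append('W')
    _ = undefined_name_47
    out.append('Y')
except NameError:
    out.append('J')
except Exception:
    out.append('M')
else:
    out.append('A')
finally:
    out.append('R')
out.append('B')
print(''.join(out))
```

Execution trace: 'W' (try body) → 'J' (except NameError) → 'R' (finally) → 'B' (after the try/except). Output: WJRB

Answer: WJRB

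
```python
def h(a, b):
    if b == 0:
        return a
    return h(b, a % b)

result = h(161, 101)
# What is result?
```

h(161, 101) -> h(101, 60) -> h(60, 41) -> h(41, 19) -> h(19, 3) -> h(3, 1) -> h(1, 0) -> 1

Answer: 1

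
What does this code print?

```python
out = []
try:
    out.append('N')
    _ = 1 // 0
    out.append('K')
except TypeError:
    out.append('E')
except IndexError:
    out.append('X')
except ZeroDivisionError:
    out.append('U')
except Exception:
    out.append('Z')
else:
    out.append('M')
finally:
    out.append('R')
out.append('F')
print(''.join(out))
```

Execution trace: 'N' (try body) → 'U' (except ZeroDivisionError) → 'R' (finally) → 'F' (after the try/except). Output: NURF

Answer: NURF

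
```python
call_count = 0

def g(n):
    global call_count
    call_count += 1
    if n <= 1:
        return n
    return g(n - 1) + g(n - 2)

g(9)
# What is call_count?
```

Calls(n) = 1 + Calls(n-1) + Calls(n-2); Calls(0)=Calls(1)=1. For n=9 this gives 109.

Answer: 109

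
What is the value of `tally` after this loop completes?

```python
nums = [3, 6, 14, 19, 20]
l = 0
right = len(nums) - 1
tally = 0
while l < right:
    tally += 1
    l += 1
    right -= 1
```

Iterations until pointers meet (list length 5)
`tally` takes the values: 0 → 1 → 2

Answer: 2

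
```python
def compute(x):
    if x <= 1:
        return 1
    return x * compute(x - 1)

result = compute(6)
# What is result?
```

compute(6) = 6 * 5 * 4 * 3 * 2 * 1 = 720

Answer: 720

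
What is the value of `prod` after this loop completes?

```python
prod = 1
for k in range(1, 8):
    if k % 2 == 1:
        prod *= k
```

Product of odd numbers 1 to 7
`prod` takes the values: 1 → 3 → 15 → 105

Answer: 105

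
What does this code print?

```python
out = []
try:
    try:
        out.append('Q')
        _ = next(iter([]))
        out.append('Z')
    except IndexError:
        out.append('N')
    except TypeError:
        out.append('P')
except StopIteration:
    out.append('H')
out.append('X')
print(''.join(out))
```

Execution trace: 'Q' (try body) → 'H' (outer except StopIteration) → 'X' (after the try/except). Output: QHX

Answer: QHX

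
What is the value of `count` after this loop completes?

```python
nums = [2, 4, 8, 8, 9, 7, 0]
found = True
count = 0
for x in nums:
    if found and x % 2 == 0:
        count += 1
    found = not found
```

Count even values at even positions
`count` takes the values: 0 → 1 → 2 → 3

Answer: 3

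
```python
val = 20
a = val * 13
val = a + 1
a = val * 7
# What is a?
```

Trace:
`val = 20` → val = 20
`a = val * 13` → a = 260
`val = a + 1` → val = 261
`a = val * 7` → a = 1827
So a = 1827

Answer: 1827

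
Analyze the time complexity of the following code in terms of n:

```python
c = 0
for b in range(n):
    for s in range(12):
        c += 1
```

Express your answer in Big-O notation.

Each loop level contributes: n × 1. Multiplying the contributions gives O(n).

Answer: O(n)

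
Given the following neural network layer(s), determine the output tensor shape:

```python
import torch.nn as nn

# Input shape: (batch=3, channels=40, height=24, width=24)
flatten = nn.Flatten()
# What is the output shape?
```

Input: (3, 40, 24, 24) -> Output: (3, 23040)

Answer: (3, 23040)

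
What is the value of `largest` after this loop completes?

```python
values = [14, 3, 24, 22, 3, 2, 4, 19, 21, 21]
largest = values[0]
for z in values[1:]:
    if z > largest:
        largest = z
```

Maximum of [14, 3, 24, 22, 3, 2, 4, 19, 21, 21]
`largest` takes the values: 14 → 24

Answer: 24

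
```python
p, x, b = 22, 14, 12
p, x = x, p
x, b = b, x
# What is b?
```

Trace:
`p, x, b = 22, 14, 12` → p = 22; x = 14; b = 12
`p, x = x, p` → p = 14; x = 22
`x, b = b, x` → x = 12; b = 22
So b = 22

Answer: 22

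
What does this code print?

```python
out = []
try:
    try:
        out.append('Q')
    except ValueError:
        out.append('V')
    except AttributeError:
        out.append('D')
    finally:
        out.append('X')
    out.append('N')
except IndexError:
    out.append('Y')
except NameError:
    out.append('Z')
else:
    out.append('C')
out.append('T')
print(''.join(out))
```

Execution trace: 'Q' (inner try body, no exception) → 'X' (inner finally) → 'N' (try body, no exception) → 'C' (else) → 'T' (after the try/except). Output: QXNCT

Answer: QXNCT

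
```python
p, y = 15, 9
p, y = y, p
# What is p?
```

Trace:
`p, y = 15, 9` → p = 15; y = 9
`p, y = y, p` → p = 9; y = 15
So p = 9

Answer: 9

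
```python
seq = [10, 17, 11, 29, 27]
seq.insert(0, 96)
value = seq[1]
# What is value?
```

Trace:
`seq = [10, 17, 11, 29, 27]` → seq = [10, 17, 11, 29, 27]
`seq.insert(0, 96)` → seq = [96, 10, 17, 11, 29, 27]
`value = seq[1]` → value = 10
So value = 10

Answer: 10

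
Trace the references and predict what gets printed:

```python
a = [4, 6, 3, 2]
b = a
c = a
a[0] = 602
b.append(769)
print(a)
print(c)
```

Key concept: multiple aliases.
Step by step:
`a = [4, 6, 3, 2]` → a = [4, 6, 3, 2]
`b = a` → b = [4, 6, 3, 2] (same object as a)
`c = a` → c = [4, 6, 3, 2] (same object as a, b)
`a[0] = 602` → a = [602, 6, 3, 2] (same object as b, c); b = [602, 6, 3, 2] (same object as a, c); c = [602, 6, 3, 2] (same object as a, b)
`b.append(769)` → a = [602, 6, 3, 2, 769] (same object as b, c); b = [602, 6, 3, 2, 769] (same object as a, c); c = [602, 6, 3, 2, 769] (same object as a, b)
`print(a)` → prints [602, 6, 3, 2, 769]
`print(c)` → prints [602, 6, 3, 2, 769]

Answer:
[602, 6, 3, 2, 769]
[602, 6, 3, 2, 769]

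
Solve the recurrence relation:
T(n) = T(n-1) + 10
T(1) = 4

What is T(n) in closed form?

Unrolling: T(n) = T(1) + 10·(n-1) = 4 + 10(n-1) = 10n - 6.

Answer: T(n) = 10n - 6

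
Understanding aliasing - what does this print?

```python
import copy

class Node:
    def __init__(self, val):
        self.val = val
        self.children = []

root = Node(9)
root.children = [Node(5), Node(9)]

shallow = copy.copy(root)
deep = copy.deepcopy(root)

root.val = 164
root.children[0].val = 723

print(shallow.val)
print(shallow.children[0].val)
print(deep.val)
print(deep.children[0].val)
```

Key concept: deep copy with custom objects.
Step by step:
`root = Node(9)` → root = Node(val=9, children=[])
`root.children = [Node(5), Node(9)]` → root = Node(val=9, children=[Node(val=5, children=[]), Node(val=9, children=[])])
`shallow = copy.copy(root)` → shallow = Node(val=9, children=[Node(val=5, children=[]), Node(val=9, children=[])])
`deep = copy.deepcopy(root)` → deep = Node(val=9, children=[Node(val=5, children=[]), Node(val=9, children=[])])
`root.val = 164` → root = Node(val=164, children=[Node(val=5, children=[]), Node(val=9, children=[])])
`root.children[0].val = 723` → root = Node(val=164, children=[Node(val=723, children=[]), Node(val=9, children=[])]); shallow = Node(val=9, children=[Node(val=723, children=[]), Node(val=9, children=[])])
`print(shallow.val)` → prints 9
`print(shallow.children[0].val)` → prints 723
`print(deep.val)` → prints 9
`print(deep.children[0].val)` → prints 5

Answer:
9
723
9
5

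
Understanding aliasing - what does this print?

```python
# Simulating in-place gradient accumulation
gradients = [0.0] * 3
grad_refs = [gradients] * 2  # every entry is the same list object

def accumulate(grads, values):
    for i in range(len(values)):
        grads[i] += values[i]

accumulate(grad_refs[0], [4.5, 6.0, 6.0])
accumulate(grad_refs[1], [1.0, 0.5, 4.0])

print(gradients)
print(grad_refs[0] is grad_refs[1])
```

Key concept: gradient accumulation aliasing.
Step by step:
`gradients = [0.0] * 3` → gradients = [0.0, 0.0, 0.0]
`grad_refs = [gradients] * 2` → grad_refs = [[0.0, 0.0, 0.0], [0.0, 0.0, 0.0]]
`accumulate(grad_refs[0], [4.5, 6.0, 6.0])` → gradients = [4.5, 6.0, 6.0]; grad_refs = [[4.5, 6.0, 6.0], [4.5, 6.0, 6.0]]
`accumulate(grad_refs[1], [1.0, 0.5, 4.0])` → gradients = [5.5, 6.5, 10.0]; grad_refs = [[5.5, 6.5, 10.0], [5.5, 6.5, 10.0]]
`print(gradients)` → prints [5.5, 6.5, 10.0]
`print(grad_refs[0] is grad_refs[1])` → prints True

Answer:
[5.5, 6.5, 10.0]
True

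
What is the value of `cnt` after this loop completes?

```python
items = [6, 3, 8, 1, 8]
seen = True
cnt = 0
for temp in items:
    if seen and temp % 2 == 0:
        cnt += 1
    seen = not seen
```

Count even values at even positions
`cnt` takes the values: 0 → 1 → 2 → 3

Answer: 3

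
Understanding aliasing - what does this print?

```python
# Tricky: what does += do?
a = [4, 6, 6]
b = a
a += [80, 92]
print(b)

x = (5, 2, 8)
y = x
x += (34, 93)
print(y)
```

Key concept: += behavior differs for mutable vs immutable.
Step by step:
`a = [4, 6, 6]` → a = [4, 6, 6]
`b = a` → b = [4, 6, 6] (same object as a)
`a += [80, 92]` → a = [4, 6, 6, 80, 92] (same object as b); b = [4, 6, 6, 80, 92] (same object as a)
`print(b)` → prints [4, 6, 6, 80, 92]
`x = (5, 2, 8)` → x = (5, 2, 8)
`y = x` → y = (5, 2, 8)
`x += (34, 93)` → x = (5, 2, 8, 34, 93)
`print(y)` → prints (5, 2, 8)

Answer:
[4, 6, 6, 80, 92]
(5, 2, 8)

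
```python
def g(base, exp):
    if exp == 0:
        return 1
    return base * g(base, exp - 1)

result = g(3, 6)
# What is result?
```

g(3, 6) = 3 * 3 * 3 * 3 * 3 * 3 = 729

Answer: 729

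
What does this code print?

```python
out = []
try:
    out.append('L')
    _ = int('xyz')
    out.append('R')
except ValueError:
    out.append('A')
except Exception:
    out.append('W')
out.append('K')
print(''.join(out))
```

Execution trace: 'L' (try body) → 'A' (except ValueError) → 'K' (after the try/except). Output: LAK

Answer: LAK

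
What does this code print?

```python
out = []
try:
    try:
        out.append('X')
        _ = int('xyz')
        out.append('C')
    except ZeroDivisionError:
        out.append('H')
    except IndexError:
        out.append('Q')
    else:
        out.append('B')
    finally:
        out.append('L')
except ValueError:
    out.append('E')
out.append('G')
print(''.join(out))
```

Execution trace: 'X' (inner try body) → 'L' (inner finally) → 'E' (outer except ValueError) → 'G' (after the try/except). Output: XLEG

Answer: XLEG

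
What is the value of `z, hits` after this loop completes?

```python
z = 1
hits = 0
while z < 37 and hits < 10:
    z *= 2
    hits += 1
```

Double until >= 37 or 10 iterations
`z, hits` takes the values: (1, 0) → (2, 0) → (2, 1) → (4, 1) → (4, 2) → (8, 2) → (8, 3) → (16, 3) → (16, 4) → (32, 4) → (32, 5) → (64, 5) → (64, 6)

Answer: 64, 6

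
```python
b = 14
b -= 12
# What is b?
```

Trace:
`b = 14` → b = 14
`b -= 12` → b = 2
So b = 2

Answer: 2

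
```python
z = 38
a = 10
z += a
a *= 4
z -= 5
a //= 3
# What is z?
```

Trace:
`z = 38` → z = 38
`a = 10` → a = 10
`z += a` → z = 48
`a *= 4` → a = 40
`z -= 5` → z = 43
`a //= 3` → a = 13
So z = 43

Answer: 43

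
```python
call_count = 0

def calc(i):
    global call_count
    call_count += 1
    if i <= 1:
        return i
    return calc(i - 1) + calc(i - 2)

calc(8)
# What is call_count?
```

Calls(i) = 1 + Calls(i-1) + Calls(i-2); Calls(0)=Calls(1)=1. For i=8 this gives 67.

Answer: 67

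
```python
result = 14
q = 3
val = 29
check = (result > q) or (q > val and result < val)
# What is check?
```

Trace:
`result = 14` → result = 14
`q = 3` → q = 3
`val = 29` → val = 29
`check = (result > q) or (q > val and result < val)` → check = True
So check = True

Answer: True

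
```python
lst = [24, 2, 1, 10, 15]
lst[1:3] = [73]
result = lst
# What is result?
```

Trace:
`lst = [24, 2, 1, 10, 15]` → lst = [24, 2, 1, 10, 15]
`lst[1:3] = [73]` → lst = [24, 73, 10, 15]
`result = lst` → result = [24, 73, 10, 15]
So result = [24, 73, 10, 15]

Answer: [24, 73, 10, 15]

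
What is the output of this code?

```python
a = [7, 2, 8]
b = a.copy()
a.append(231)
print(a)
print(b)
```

Key concept: list.copy() creates independent copy.
Step by step:
`a = [7, 2, 8]` → a = [7, 2, 8]
`b = a.copy()` → b = [7, 2, 8]
`a.append(231)` → a = [7, 2, 8, 231]
`print(a)` → prints [7, 2, 8, 231]
`print(b)` → prints [7, 2, 8]

Answer:
[7, 2, 8, 231]
[7, 2, 8]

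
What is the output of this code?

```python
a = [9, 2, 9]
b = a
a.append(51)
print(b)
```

Key concept: basic list aliasing.
Step by step:
`a = [9, 2, 9]` → a = [9, 2, 9]
`b = a` → b = [9, 2, 9] (same object as a)
`a.append(51)` → a = [9, 2, 9, 51] (same object as b); b = [9, 2, 9, 51] (same object as a)
`print(b)` → prints [9, 2, 9, 51]

Answer: [9, 2, 9, 51]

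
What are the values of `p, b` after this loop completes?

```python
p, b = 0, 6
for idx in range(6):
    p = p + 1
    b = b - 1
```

p goes 0→6, b goes 6→0
`p, b` takes the values: (0, 6) → (1, 6) → (1, 5) → (2, 5) → (2, 4) → (3, 4) → (3, 3) → (4, 3) → (4, 2) → (5, 2) → (5, 1) → (6, 1) → (6, 0)

Answer: 6, 0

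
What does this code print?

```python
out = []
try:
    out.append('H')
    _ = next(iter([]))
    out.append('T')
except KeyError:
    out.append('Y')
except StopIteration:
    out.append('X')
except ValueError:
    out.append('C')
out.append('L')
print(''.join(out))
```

Execution trace: 'H' (try body) → 'X' (except StopIteration) → 'L' (after the try/except). Output: HXL

Answer: HXL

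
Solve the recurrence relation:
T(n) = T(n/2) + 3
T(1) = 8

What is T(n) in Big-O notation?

Each step divides n by 2 and adds 3. After log_2(n) steps we reach T(1)=8. So T(n) = 3·log_2(n) + 8 = O(log n).

Answer: O(log n)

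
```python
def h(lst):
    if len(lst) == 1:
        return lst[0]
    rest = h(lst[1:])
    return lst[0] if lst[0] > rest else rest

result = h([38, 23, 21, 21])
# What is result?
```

Recursive max over [38, 23, 21, 21] = 38

Answer: 38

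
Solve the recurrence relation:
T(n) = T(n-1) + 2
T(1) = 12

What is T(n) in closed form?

Unrolling: T(n) = T(1) + 2·(n-1) = 12 + 2(n-1) = 2n + 10.

Answer: T(n) = 2n + 10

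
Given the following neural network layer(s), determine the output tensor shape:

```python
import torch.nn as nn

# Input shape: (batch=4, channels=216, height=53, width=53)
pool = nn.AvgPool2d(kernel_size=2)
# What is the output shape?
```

Input: (4, 216, 53, 53) -> Output: (4, 216, 26, 26)

Answer: (4, 216, 26, 26)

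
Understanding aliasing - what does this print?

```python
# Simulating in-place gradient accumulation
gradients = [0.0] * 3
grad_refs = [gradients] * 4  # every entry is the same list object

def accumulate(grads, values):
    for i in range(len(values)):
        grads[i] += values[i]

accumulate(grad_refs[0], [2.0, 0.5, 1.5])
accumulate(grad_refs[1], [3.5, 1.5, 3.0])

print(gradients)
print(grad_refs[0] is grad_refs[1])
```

Key concept: gradient accumulation aliasing.
Step by step:
`gradients = [0.0] * 3` → gradients = [0.0, 0.0, 0.0]
`grad_refs = [gradients] * 4` → grad_refs = [[0.0, 0.0, 0.0], [0.0, 0.0, 0.0], [0.0, 0.0, 0.0], [0.0, 0.0, 0.0]]
`accumulate(grad_refs[0], [2.0, 0.5, 1.5])` → gradients = [2.0, 0.5, 1.5]; grad_refs = [[2.0, 0.5, 1.5], [2.0, 0.5, 1.5], [2.0, 0.5, 1.5], [2.0, 0.5, 1.5]]
`accumulate(grad_refs[1], [3.5, 1.5, 3.0])` → gradients = [5.5, 2.0, 4.5]; grad_refs = [[5.5, 2.0, 4.5], [5.5, 2.0, 4.5], [5.5, 2.0, 4.5], [5.5, 2.0, 4.5]]
`print(gradients)` → prints [5.5, 2.0, 4.5]
`print(grad_refs[0] is grad_refs[1])` → prints True

Answer:
[5.5, 2.0, 4.5]
True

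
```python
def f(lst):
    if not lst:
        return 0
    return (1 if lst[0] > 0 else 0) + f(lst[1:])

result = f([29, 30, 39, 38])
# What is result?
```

Count of positive elements in [29, 30, 39, 38] = 4

Answer: 4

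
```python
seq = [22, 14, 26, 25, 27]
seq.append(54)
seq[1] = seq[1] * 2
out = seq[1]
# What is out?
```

Trace:
`seq = [22, 14, 26, 25, 27]` → seq = [22, 14, 26, 25, 27]
`seq.append(54)` → seq = [22, 14, 26, 25, 27, 54]
`seq[1] = seq[1] * 2` → seq = [22, 28, 26, 25, 27, 54]
`out = seq[1]` → out = 28
So out = 28

Answer: 28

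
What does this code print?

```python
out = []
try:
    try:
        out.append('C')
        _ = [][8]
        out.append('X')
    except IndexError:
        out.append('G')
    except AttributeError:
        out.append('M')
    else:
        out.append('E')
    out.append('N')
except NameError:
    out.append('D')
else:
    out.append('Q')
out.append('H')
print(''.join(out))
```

Execution trace: 'C' (inner try body) → 'G' (inner except IndexError) → 'N' (try body, no exception) → 'Q' (else) → 'H' (after the try/except). Output: CGNQH

Answer: CGNQH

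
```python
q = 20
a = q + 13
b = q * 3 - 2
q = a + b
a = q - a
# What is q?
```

Trace:
`q = 20` → q = 20
`a = q + 13` → a = 33
`b = q * 3 - 2` → b = 58
`q = a + b` → q = 91
`a = q - a` → a = 58
So q = 91

Answer: 91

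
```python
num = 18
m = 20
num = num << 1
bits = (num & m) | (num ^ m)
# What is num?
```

Trace:
`num = 18` → num = 18
`m = 20` → m = 20
`num = num << 1` → num = 36
`bits = (num & m) | (num ^ m)` → bits = 52
So num = 36

Answer: 36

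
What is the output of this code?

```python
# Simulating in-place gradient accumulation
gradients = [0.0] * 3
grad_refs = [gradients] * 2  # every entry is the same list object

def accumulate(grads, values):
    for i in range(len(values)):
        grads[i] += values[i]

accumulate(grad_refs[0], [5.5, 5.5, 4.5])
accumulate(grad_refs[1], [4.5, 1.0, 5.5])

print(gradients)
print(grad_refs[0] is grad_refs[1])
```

Key concept: gradient accumulation aliasing.
Step by step:
`gradients = [0.0] * 3` → gradients = [0.0, 0.0, 0.0]
`grad_refs = [gradients] * 2` → grad_refs = [[0.0, 0.0, 0.0], [0.0, 0.0, 0.0]]
`accumulate(grad_refs[0], [5.5, 5.5, 4.5])` → gradients = [5.5, 5.5, 4.5]; grad_refs = [[5.5, 5.5, 4.5], [5.5, 5.5, 4.5]]
`accumulate(grad_refs[1], [4.5, 1.0, 5.5])` → gradients = [10.0, 6.5, 10.0]; grad_refs = [[10.0, 6.5, 10.0], [10.0, 6.5, 10.0]]
`print(gradients)` → prints [10.0, 6.5, 10.0]
`print(grad_refs[0] is grad_refs[1])` → prints True

Answer:
[10.0, 6.5, 10.0]
True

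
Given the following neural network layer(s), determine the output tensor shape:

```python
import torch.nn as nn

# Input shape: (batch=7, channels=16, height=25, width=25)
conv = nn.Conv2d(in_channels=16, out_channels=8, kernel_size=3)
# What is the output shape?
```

Input: (7, 16, 25, 25) -> Output: (7, 8, 23, 23)

Answer: (7, 8, 23, 23)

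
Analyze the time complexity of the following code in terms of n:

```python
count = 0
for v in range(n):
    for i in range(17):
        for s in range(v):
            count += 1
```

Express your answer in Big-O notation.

Each loop level contributes: n × 1 × n. Multiplying the contributions gives O(n^2).

Answer: O(n^2)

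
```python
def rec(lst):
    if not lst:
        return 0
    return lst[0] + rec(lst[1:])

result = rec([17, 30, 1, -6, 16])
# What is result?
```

17 + 30 + 1 + (-6) + 16 + 0 = 58

Answer: 58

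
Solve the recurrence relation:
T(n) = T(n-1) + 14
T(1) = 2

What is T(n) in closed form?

Unrolling: T(n) = T(1) + 14·(n-1) = 2 + 14(n-1) = 14n - 12.

Answer: T(n) = 14n - 12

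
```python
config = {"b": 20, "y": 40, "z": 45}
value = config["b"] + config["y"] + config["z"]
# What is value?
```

Trace:
`config = {"b": 20, "y": 40, "z": 45}` → config = {'b': 20, 'y': 40, 'z': 45}
`value = config["b"] + config["y"] + config["z"]` → value = 105
So value = 105

Answer: 105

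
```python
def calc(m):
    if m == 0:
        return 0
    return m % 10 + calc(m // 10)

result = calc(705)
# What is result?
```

Sum of digits of 705: 5 + 0 + 7 = 12

Answer: 12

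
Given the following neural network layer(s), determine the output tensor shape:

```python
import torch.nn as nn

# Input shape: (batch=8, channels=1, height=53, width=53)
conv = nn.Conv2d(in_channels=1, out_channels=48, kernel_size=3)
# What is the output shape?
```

Input: (8, 1, 53, 53) -> Output: (8, 48, 51, 51)

Answer: (8, 48, 51, 51)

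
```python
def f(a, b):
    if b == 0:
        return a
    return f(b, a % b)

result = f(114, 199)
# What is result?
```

f(114, 199) -> f(199, 114) -> f(114, 85) -> f(85, 29) -> f(29, 27) -> f(27, 2) -> f(2, 1) -> f(1, 0) -> 1

Answer: 1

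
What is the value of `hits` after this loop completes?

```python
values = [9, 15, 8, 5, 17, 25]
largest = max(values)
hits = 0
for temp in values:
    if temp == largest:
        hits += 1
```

Count of max value 25 in [9, 15, 8, 5, 17, 25]
`hits` takes the values: 0 → 1

Answer: 1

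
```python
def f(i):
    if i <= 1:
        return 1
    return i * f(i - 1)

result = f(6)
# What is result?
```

f(6) = 6 * 5 * 4 * 3 * 2 * 1 = 720

Answer: 720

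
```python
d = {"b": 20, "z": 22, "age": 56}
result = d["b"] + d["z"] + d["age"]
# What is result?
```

Trace:
`d = {"b": 20, "z": 22, "age": 56}` → d = {'b': 20, 'z': 22, 'age': 56}
`result = d["b"] + d["z"] + d["age"]` → result = 98
So result = 98

Answer: 98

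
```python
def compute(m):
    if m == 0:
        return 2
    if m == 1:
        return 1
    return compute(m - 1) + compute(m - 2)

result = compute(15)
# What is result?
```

Build up from base cases: compute(0)=2, compute(1)=1, compute(2)=3, compute(3)=4, compute(4)=7, compute(5)=11, compute(6)=18, ..., compute(15)=1364

Answer: 1364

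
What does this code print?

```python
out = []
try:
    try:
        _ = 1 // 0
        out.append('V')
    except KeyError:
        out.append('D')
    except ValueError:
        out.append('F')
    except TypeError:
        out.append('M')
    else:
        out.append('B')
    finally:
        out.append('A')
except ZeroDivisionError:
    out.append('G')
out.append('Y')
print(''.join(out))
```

Execution trace: 'A' (finally) → 'G' (outer except ZeroDivisionError) → 'Y' (after the try/except). Output: AGY

Answer: AGY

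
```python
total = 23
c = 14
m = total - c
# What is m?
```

Trace:
`total = 23` → total = 23
`c = 14` → c = 14
`m = total - c` → m = 9
So m = 9

Answer: 9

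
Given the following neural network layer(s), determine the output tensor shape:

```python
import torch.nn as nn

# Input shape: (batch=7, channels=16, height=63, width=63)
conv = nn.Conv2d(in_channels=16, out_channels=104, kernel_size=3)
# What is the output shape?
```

Input: (7, 16, 63, 63) -> Output: (7, 104, 61, 61)

Answer: (7, 104, 61, 61)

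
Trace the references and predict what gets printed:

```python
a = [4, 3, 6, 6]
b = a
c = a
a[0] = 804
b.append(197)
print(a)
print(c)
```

Key concept: multiple aliases.
Step by step:
`a = [4, 3, 6, 6]` → a = [4, 3, 6, 6]
`b = a` → b = [4, 3, 6, 6] (same object as a)
`c = a` → c = [4, 3, 6, 6] (same object as a, b)
`a[0] = 804` → a = [804, 3, 6, 6] (same object as b, c); b = [804, 3, 6, 6] (same object as a, c); c = [804, 3, 6, 6] (same object as a, b)
`b.append(197)` → a = [804, 3, 6, 6, 197] (same object as b, c); b = [804, 3, 6, 6, 197] (same object as a, c); c = [804, 3, 6, 6, 197] (same object as a, b)
`print(a)` → prints [804, 3, 6, 6, 197]
`print(c)` → prints [804, 3, 6, 6, 197]

Answer:
[804, 3, 6, 6, 197]
[804, 3, 6, 6, 197]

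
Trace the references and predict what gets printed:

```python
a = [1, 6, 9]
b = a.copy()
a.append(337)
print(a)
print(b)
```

Key concept: list.copy() creates independent copy.
Step by step:
`a = [1, 6, 9]` → a = [1, 6, 9]
`b = a.copy()` → b = [1, 6, 9]
`a.append(337)` → a = [1, 6, 9, 337]
`print(a)` → prints [1, 6, 9, 337]
`print(b)` → prints [1, 6, 9]

Answer:
[1, 6, 9, 337]
[1, 6, 9]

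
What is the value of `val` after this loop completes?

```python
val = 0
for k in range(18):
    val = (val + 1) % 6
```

Increment mod 6, 18 times = 0
`val` takes the values: 0 → 1 → 2 → 3 → 4 → 5 → 0 → 1 → 2 → 3 → 4 → 5 → 0 → 1 → 2 → 3 → 4 → 5 → 0

Answer: 0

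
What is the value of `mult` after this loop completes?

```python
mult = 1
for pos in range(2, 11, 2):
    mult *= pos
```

Product of even numbers 2 to 10
`mult` takes the values: 1 → 2 → 8 → 48 → 384 → 3840

Answer: 3840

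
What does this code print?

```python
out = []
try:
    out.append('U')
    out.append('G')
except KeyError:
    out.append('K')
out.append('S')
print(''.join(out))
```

Execution trace: 'U' (try body) → 'G' (try body, no exception) → 'S' (after the try/except). Output: UGS

Answer: UGS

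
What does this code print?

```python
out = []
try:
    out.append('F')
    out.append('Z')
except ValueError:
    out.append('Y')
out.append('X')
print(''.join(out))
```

Execution trace: 'F' (try body) → 'Z' (try body, no exception) → 'X' (after the try/except). Output: FZX

Answer: FZX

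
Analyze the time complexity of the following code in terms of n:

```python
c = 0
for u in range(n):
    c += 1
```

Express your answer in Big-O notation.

Each loop level contributes: n. Multiplying the contributions gives O(n).

Answer: O(n)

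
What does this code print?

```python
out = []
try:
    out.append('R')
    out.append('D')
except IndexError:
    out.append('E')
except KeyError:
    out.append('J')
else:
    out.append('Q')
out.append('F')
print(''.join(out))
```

Execution trace: 'R' (try body) → 'D' (try body, no exception) → 'Q' (else) → 'F' (after the try/except). Output: RDQF

Answer: RDQF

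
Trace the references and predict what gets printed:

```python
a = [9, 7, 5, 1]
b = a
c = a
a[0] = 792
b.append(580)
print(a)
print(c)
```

Key concept: multiple aliases.
Step by step:
`a = [9, 7, 5, 1]` → a = [9, 7, 5, 1]
`b = a` → b = [9, 7, 5, 1] (same object as a)
`c = a` → c = [9, 7, 5, 1] (same object as a, b)
`a[0] = 792` → a = [792, 7, 5, 1] (same object as b, c); b = [792, 7, 5, 1] (same object as a, c); c = [792, 7, 5, 1] (same object as a, b)
`b.append(580)` → a = [792, 7, 5, 1, 580] (same object as b, c); b = [792, 7, 5, 1, 580] (same object as a, c); c = [792, 7, 5, 1, 580] (same object as a, b)
`print(a)` → prints [792, 7, 5, 1, 580]
`print(c)` → prints [792, 7, 5, 1, 580]

Answer:
[792, 7, 5, 1, 580]
[792, 7, 5, 1, 580]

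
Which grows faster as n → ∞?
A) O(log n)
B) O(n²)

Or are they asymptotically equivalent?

O(log n) vs O(n²): Higher order terms dominate.

Answer: B) O(n²) grows faster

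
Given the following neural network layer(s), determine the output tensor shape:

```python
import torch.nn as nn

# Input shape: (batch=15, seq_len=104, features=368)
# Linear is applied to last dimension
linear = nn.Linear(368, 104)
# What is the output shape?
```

Input: (15, 104, 368) -> Output: (15, 104, 104)

Answer: (15, 104, 104)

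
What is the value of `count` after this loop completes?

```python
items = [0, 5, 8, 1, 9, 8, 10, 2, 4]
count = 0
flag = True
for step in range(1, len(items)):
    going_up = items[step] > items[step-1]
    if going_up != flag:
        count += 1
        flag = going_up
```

Count direction changes in [0, 5, 8, 1, 9, 8, 10, 2, 4]
`count` takes the values: 0 → 1 → 2 → 3 → 4 → 5 → 6

Answer: 6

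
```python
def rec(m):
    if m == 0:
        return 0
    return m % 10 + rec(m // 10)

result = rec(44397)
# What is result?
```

Sum of digits of 44397: 7 + 9 + 3 + 4 + 4 = 27

Answer: 27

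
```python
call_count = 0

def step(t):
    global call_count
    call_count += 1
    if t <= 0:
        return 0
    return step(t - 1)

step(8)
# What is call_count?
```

Linear recursion stepping by 1: 9 calls from t=8 down to ≤0.

Answer: 9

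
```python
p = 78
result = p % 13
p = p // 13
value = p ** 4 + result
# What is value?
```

Trace:
`p = 78` → p = 78
`result = p % 13` → result = 0
`p = p // 13` → p = 6
`value = p ** 4 + result` → value = 1296
So value = 1296

Answer: 1296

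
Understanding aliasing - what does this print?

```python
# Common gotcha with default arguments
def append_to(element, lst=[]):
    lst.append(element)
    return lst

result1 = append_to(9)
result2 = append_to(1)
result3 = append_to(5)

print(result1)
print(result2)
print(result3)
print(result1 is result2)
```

Key concept: mutable default argument gotcha.
Step by step:
`result1 = append_to(9)` → result1 = [9]
`result2 = append_to(1)` → result1 = [9, 1] (same object as result2); result2 = [9, 1] (same object as result1)
`result3 = append_to(5)` → result1 = [9, 1, 5] (same object as result2, result3); result2 = [9, 1, 5] (same object as result1, result3); result3 = [9, 1, 5] (same object as result1, result2)
`print(result1)` → prints [9, 1, 5]
`print(result2)` → prints [9, 1, 5]
`print(result3)` → prints [9, 1, 5]
`print(result1 is result2)` → prints True

Answer:
[9, 1, 5]
[9, 1, 5]
[9, 1, 5]
True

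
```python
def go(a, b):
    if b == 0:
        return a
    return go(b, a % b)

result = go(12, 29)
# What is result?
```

go(12, 29) -> go(29, 12) -> go(12, 5) -> go(5, 2) -> go(2, 1) -> go(1, 0) -> 1

Answer: 1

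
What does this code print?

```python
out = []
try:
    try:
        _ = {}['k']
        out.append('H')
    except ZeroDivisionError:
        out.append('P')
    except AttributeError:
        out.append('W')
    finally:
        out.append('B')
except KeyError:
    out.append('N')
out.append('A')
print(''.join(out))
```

Execution trace: 'B' (inner finally) → 'N' (outer except KeyError) → 'A' (after the try/except). Output: BNA

Answer: BNA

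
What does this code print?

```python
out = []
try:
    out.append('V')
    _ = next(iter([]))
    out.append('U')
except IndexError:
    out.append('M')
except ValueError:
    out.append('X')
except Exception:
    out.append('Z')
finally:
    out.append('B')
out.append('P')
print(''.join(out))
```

Execution trace: 'V' (try body) → 'Z' (except Exception) → 'B' (finally) → 'P' (after the try/except). Output: VZBP

Answer: VZBP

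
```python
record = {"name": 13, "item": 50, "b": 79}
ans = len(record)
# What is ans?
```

Trace:
`record = {"name": 13, "item": 50, "b": 79}` → record = {'name': 13, 'item': 50, 'b': 79}
`ans = len(record)` → ans = 3
So ans = 3

Answer: 3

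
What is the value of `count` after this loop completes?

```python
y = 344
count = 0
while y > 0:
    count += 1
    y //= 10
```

Count digits by repeated division by 10
`count` takes the values: 0 → 1 → 2 → 3

Answer: 3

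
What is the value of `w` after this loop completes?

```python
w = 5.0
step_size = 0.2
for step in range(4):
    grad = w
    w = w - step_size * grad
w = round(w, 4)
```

Gradient descent: w = 5.0 * (1 - 0.2)^4
`w` takes the values: 5.0 → 4.0 → 3.2 → 2.56 → 2.048

Answer: 2.048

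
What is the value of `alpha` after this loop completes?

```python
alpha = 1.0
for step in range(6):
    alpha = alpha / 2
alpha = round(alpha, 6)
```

Halving LR 6 times: 1 / 2^6
`alpha` takes the values: 1.0 → 0.5 → 0.25 → 0.125 → 0.0625 → 0.03125 → 0.015625

Answer: 0.015625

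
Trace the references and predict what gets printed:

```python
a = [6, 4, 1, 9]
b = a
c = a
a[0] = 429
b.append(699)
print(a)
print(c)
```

Key concept: multiple aliases.
Step by step:
`a = [6, 4, 1, 9]` → a = [6, 4, 1, 9]
`b = a` → b = [6, 4, 1, 9] (same object as a)
`c = a` → c = [6, 4, 1, 9] (same object as a, b)
`a[0] = 429` → a = [429, 4, 1, 9] (same object as b, c); b = [429, 4, 1, 9] (same object as a, c); c = [429, 4, 1, 9] (same object as a, b)
`b.append(699)` → a = [429, 4, 1, 9, 699] (same object as b, c); b = [429, 4, 1, 9, 699] (same object as a, c); c = [429, 4, 1, 9, 699] (same object as a, b)
`print(a)` → prints [429, 4, 1, 9, 699]
`print(c)` → prints [429, 4, 1, 9, 699]

Answer:
[429, 4, 1, 9, 699]
[429, 4, 1, 9, 699]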